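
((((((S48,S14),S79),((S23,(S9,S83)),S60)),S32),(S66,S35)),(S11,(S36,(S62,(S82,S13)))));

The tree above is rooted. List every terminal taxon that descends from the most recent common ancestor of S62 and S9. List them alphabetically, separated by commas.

S11, S13, S14, S23, S32, S35, S36, S48, S60, S62, S66, S79, S82, S83, S9

Tracing S62: it sits inside (S62,(S82,S13)).
Tracing S9: it sits inside (S9,S83).
The smallest clade enclosing both is the whole tree (their MRCA is the root), so the answer is all 15 tips in alphabetical order.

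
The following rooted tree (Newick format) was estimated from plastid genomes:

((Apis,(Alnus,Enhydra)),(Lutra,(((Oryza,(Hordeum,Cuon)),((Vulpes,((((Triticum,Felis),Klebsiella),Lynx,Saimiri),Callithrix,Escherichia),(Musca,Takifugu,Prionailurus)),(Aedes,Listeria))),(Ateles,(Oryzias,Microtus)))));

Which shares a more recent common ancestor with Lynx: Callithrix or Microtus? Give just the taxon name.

Callithrix

The MRCA of Lynx and Callithrix subtends ((((Triticum,Felis),Klebsiella),Lynx,Saimiri),Callithrix,Escherichia) (7 taxa).
The MRCA of Lynx and Microtus subtends (((Oryza,(Hordeum,Cuon)),((Vulpes,((((Triticum,Felis),Klebsiella),Lynx,Saimiri),Callithrix,Escherichia),(Musca,Takifugu,Prionailurus)),(Aedes,Listeria))),(Ateles,(Oryzias,Microtus))) (19 taxa).
The first is nested inside the second, so Lynx shares a more recent common ancestor with Callithrix.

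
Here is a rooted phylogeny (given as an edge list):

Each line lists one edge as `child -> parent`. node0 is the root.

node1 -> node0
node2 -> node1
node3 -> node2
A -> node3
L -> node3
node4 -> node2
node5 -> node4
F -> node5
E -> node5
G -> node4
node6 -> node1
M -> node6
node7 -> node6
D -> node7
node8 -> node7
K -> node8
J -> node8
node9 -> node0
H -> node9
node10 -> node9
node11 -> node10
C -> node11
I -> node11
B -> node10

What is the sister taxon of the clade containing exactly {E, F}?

The clade containing exactly {E, F} attaches to the tree at the node subtending ((F,E),G).
The other lineage descending from that same node — the sister group — is the single tip G.

G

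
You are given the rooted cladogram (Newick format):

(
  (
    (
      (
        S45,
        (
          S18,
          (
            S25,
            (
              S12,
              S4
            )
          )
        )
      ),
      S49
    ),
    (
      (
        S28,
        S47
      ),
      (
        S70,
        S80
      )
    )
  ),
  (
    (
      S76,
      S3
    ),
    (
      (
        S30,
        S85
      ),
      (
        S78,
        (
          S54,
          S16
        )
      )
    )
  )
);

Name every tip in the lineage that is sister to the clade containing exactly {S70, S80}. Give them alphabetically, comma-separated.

S28, S47

The clade containing exactly {S70, S80} attaches to the tree at the node subtending ((S28,S47),(S70,S80)).
The other lineage descending from that same node — the sister group — is (S28,S47); its 2 tips in alphabetical order are the answer.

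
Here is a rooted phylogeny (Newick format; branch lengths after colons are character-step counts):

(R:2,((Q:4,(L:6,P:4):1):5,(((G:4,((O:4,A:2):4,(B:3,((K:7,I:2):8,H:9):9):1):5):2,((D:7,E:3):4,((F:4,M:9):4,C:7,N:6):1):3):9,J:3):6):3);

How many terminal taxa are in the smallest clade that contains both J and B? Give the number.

The MRCA of J and B is the node subtending (((G,((O,A),(B,((K,I),H)))),((D,E),((F,M),C,N))),J).
That clade contains 14 terminal taxa: A, B, C, D, E, F, G, H, I, J, K, M, N, O.

14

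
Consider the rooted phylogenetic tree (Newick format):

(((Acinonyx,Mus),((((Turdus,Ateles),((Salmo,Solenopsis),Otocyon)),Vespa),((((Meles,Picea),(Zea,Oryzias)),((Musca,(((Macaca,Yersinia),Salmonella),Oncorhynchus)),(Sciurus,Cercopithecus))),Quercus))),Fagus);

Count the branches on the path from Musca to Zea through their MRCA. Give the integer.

6

The MRCA of Musca and Zea is the node subtending (((Meles,Picea),(Zea,Oryzias)),((Musca,(((Macaca,Yersinia),Salmonella),Oncorhynchus)),(Sciurus,Cercopithecus))).
From Musca up to that node: 3 branches. From Zea up to the same node: 3 branches. Total: 3 + 3 = 6.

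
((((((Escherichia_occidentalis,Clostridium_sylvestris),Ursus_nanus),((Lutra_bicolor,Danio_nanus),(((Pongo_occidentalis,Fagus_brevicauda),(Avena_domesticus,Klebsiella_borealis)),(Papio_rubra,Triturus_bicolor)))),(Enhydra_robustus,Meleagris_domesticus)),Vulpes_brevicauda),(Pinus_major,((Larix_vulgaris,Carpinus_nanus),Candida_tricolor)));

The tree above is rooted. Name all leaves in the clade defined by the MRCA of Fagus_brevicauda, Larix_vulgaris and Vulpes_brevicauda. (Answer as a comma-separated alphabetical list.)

Tracing Fagus_brevicauda: it sits inside (Pongo_occidentalis,Fagus_brevicauda).
Tracing Larix_vulgaris: it sits inside (Larix_vulgaris,Carpinus_nanus).
Tracing Vulpes_brevicauda: it sits inside (((((Escherichia_occidentalis,Clostridium_sylvestris),Ursus_nanus),((Lutra_bicolor,Danio_nanus),(((Pongo_occidentalis,Fagus_brevicauda),(Avena_domesticus,Klebsiella_borealis)),(Papio_rubra,Triturus_bicolor)))),(Enhydra_robustus,Meleagris_domesticus)),Vulpes_brevicauda).
The smallest clade enclosing all 3 is the whole tree (their MRCA is the root), so the answer is all 18 tips in alphabetical order.

Avena_domesticus, Candida_tricolor, Carpinus_nanus, Clostridium_sylvestris, Danio_nanus, Enhydra_robustus, Escherichia_occidentalis, Fagus_brevicauda, Klebsiella_borealis, Larix_vulgaris, Lutra_bicolor, Meleagris_domesticus, Papio_rubra, Pinus_major, Pongo_occidentalis, Triturus_bicolor, Ursus_nanus, Vulpes_brevicauda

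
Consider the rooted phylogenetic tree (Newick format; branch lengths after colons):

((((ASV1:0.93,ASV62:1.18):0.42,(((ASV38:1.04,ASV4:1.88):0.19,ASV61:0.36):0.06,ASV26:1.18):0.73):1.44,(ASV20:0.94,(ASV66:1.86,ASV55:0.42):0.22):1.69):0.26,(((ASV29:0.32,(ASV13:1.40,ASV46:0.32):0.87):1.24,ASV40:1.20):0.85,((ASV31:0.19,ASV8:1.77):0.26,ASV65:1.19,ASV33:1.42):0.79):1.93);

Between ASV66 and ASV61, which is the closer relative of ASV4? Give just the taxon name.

The MRCA of ASV4 and ASV61 subtends ((ASV38,ASV4),ASV61) (3 taxa).
The MRCA of ASV4 and ASV66 subtends (((ASV1,ASV62),(((ASV38,ASV4),ASV61),ASV26)),(ASV20,(ASV66,ASV55))) (9 taxa).
The first is nested inside the second, so ASV4 shares a more recent common ancestor with ASV61.

ASV61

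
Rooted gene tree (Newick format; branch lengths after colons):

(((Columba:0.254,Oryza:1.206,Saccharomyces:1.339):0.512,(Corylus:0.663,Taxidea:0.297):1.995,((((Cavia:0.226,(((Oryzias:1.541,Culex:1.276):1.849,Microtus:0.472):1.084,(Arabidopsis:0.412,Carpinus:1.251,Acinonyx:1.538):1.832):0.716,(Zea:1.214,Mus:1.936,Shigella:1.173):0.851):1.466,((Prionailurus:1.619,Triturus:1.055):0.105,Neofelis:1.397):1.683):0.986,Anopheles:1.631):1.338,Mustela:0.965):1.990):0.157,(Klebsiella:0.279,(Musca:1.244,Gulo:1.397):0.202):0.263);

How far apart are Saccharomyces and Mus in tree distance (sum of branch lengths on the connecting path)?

10.418

The path runs Saccharomyces → … → MRCA → … → Mus; the MRCA is the node subtending ((Columba,Oryza,Saccharomyces),(Corylus,Taxidea),((((Cavia,(((Oryzias,Culex),Microtus),(Arabidopsis,Carpinus,Acinonyx)),(Zea,Mus,Shigella)),((Prionailurus,Triturus),Neofelis)),Anopheles),Mustela)).
Branch lengths along that path: 1.339 + 0.512 + 1.990 + 1.338 + 0.986 + 1.466 + 0.851 + 1.936 = 10.418.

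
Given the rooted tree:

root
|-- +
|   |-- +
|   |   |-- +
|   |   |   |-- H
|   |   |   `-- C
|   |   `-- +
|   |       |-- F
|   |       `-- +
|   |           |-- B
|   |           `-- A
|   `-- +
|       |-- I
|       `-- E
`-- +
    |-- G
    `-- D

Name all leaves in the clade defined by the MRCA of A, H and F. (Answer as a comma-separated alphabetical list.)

A, B, C, F, H

Tracing A: it sits inside (B,A).
Tracing H: it sits inside (H,C).
Tracing F: it sits inside (F,(B,A)).
The smallest clade enclosing all 3 is ((H,C),(F,(B,A))); the answer is its 5 terminal taxa in alphabetical order.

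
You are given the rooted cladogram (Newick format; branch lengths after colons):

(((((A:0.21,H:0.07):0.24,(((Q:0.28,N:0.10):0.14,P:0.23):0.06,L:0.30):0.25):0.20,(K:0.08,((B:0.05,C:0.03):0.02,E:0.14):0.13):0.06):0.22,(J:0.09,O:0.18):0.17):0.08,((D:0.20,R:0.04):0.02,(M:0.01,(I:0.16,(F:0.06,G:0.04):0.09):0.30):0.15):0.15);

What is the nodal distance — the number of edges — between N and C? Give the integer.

The MRCA of N and C is the node subtending (((A,H),(((Q,N),P),L)),(K,((B,C),E))).
From N up to that node: 5 branches. From C up to the same node: 4 branches. Total: 5 + 4 = 9.

9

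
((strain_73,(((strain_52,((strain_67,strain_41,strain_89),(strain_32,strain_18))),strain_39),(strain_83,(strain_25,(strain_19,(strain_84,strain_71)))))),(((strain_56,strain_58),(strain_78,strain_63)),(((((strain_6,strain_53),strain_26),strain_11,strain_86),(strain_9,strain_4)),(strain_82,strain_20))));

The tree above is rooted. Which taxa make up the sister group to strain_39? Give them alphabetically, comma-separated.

strain_18, strain_32, strain_41, strain_52, strain_67, strain_89

strain_39 attaches to the tree at the node subtending ((strain_52,((strain_67,strain_41,strain_89),(strain_32,strain_18))),strain_39).
The other lineage descending from that same node — the sister group — is (strain_52,((strain_67,strain_41,strain_89),(strain_32,strain_18))); its 6 tips in alphabetical order are the answer.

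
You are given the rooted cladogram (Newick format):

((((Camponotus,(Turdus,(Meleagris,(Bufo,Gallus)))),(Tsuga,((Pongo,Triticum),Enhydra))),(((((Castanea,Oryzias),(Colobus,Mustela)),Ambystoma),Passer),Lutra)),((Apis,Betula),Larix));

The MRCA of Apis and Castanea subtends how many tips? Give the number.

19

The MRCA of Apis and Castanea is the root, so the clade is the entire tree.
That clade contains 19 terminal taxa: Ambystoma, Apis, Betula, Bufo, Camponotus, Castanea, Colobus, Enhydra, Gallus, Larix, Lutra, Meleagris, Mustela, Oryzias, Passer, Pongo, Triticum, Tsuga, Turdus.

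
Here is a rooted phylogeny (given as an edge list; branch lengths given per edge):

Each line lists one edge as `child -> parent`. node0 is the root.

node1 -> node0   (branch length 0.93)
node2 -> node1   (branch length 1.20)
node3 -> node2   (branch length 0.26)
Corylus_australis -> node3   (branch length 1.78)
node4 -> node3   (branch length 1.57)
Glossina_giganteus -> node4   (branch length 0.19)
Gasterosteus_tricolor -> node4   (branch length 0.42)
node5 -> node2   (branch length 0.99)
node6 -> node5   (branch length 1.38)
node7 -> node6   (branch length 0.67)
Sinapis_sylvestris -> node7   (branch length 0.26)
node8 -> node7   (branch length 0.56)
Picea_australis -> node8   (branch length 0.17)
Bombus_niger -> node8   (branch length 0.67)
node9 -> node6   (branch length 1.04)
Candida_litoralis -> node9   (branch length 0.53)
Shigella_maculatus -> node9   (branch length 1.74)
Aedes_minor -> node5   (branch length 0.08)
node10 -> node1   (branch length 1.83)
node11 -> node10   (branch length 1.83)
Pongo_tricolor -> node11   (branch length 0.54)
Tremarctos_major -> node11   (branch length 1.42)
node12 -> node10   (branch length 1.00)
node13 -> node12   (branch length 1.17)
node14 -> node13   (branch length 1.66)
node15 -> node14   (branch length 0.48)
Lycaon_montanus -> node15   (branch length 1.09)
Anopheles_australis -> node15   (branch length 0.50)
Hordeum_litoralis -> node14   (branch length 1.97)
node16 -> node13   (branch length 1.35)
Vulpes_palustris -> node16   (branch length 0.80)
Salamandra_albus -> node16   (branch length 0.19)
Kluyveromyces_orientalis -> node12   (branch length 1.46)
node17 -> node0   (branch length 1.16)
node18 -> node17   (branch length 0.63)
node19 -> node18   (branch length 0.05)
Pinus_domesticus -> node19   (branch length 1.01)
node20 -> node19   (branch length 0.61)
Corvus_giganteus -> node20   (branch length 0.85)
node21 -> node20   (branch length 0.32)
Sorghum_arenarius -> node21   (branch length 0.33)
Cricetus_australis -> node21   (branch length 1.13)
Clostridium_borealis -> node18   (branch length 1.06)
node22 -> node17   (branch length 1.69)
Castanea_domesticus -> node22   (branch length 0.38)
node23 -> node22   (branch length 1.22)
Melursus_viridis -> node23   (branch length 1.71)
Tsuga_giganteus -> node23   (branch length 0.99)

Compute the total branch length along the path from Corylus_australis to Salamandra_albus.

The path runs Corylus_australis → … → MRCA → … → Salamandra_albus; the MRCA is the node subtending (((Corylus_australis,(Glossina_giganteus,Gasterosteus_tricolor)),(((Sinapis_sylvestris,(Picea_australis,Bombus_niger)),(Candida_litoralis,Shigella_maculatus)),Aedes_minor)),((Pongo_tricolor,Tremarctos_major),((((Lycaon_montanus,Anopheles_australis),Hordeum_litoralis),(Vulpes_palustris,Salamandra_albus)),Kluyveromyces_orientalis))).
Branch lengths along that path: 1.78 + 0.26 + 1.20 + 1.83 + 1.00 + 1.17 + 1.35 + 0.19 = 8.78.

8.78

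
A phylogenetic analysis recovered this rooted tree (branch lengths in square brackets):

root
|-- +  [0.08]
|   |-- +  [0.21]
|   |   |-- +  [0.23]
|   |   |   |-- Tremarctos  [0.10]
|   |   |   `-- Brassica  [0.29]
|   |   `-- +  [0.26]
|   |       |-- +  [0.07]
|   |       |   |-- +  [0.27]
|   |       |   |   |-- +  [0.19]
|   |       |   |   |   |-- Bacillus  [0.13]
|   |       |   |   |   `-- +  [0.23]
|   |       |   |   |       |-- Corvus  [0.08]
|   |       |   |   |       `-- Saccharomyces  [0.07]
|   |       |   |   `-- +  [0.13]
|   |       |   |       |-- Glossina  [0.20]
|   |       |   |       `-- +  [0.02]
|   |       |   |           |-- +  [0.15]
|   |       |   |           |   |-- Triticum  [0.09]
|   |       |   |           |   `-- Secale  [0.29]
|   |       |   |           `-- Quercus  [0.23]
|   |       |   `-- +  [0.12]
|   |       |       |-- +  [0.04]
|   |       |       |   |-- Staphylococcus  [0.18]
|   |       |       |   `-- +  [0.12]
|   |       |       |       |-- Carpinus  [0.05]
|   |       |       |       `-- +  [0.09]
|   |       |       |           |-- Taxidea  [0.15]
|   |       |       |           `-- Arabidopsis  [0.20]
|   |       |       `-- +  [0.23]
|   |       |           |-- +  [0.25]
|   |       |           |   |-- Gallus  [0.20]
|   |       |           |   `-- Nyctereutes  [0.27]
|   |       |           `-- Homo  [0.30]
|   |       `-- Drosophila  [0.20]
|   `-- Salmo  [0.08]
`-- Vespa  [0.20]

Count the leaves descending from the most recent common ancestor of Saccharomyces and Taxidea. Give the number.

The MRCA of Saccharomyces and Taxidea is the node subtending (((Bacillus,(Corvus,Saccharomyces)),(Glossina,((Triticum,Secale),Quercus))),((Staphylococcus,(Carpinus,(Taxidea,Arabidopsis))),((Gallus,Nyctereutes),Homo))).
That clade contains 14 terminal taxa: Arabidopsis, Bacillus, Carpinus, Corvus, Gallus, Glossina, Homo, Nyctereutes, Quercus, Saccharomyces, Secale, Staphylococcus, Taxidea, Triticum.

14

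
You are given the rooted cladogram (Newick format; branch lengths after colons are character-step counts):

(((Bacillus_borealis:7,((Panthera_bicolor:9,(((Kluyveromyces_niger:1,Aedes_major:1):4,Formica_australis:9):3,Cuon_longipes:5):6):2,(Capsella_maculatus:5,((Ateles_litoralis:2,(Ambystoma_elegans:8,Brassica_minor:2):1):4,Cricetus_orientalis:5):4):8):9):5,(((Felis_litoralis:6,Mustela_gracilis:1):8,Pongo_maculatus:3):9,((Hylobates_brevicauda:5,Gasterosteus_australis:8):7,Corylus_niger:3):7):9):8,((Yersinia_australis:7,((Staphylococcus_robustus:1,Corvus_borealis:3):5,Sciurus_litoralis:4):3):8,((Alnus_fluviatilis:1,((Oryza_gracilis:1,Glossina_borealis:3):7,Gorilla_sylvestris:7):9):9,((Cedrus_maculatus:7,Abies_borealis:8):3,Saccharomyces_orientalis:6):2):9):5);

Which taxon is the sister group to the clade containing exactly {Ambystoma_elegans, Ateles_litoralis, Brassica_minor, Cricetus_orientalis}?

Capsella_maculatus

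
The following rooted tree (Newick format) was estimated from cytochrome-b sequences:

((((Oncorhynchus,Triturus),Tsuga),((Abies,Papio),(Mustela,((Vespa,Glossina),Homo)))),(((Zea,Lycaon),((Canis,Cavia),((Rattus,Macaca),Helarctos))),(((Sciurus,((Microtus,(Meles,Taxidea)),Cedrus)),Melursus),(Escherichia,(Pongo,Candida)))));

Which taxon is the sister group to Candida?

Pongo

Candida attaches to the tree at the node subtending (Pongo,Candida).
The other lineage descending from that same node — the sister group — is the single tip Pongo.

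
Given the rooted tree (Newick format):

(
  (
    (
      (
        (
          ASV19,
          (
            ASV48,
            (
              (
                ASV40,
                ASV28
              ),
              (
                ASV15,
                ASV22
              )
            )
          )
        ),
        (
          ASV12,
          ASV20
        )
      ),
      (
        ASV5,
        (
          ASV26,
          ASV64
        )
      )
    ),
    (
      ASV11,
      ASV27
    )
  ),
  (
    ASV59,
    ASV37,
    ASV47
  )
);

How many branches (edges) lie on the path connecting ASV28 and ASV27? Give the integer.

The MRCA of ASV28 and ASV27 is the node subtending ((((ASV19,(ASV48,((ASV40,ASV28),(ASV15,ASV22)))),(ASV12,ASV20)),(ASV5,(ASV26,ASV64))),(ASV11,ASV27)).
From ASV28 up to that node: 7 branches. From ASV27 up to the same node: 2 branches. Total: 7 + 2 = 9.

9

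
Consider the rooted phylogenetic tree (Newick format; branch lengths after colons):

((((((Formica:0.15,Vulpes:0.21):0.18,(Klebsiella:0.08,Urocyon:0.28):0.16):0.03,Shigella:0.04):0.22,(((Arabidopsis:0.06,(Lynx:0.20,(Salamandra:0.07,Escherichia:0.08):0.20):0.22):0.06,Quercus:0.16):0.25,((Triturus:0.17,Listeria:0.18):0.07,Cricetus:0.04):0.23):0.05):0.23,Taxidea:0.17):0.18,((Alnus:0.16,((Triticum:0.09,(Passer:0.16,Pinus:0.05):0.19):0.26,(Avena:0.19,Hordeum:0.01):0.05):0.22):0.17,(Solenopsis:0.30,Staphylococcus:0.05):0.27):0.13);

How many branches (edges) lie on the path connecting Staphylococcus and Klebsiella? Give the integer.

The MRCA of Staphylococcus and Klebsiella is the root of the tree.
From Staphylococcus up to that node: 3 branches. From Klebsiella up to the same node: 6 branches. Total: 3 + 6 = 9.

9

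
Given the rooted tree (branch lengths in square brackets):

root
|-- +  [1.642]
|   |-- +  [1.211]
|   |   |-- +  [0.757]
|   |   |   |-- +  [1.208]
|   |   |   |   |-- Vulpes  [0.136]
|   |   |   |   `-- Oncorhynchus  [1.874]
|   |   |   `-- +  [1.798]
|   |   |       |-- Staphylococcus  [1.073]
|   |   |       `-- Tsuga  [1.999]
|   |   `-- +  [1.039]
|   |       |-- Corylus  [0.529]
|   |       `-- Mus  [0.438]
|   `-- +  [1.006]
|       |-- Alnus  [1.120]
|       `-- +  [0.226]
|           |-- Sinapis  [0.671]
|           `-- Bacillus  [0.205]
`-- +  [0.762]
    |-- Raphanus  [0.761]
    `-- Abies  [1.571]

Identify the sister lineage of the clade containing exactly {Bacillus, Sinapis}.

Alnus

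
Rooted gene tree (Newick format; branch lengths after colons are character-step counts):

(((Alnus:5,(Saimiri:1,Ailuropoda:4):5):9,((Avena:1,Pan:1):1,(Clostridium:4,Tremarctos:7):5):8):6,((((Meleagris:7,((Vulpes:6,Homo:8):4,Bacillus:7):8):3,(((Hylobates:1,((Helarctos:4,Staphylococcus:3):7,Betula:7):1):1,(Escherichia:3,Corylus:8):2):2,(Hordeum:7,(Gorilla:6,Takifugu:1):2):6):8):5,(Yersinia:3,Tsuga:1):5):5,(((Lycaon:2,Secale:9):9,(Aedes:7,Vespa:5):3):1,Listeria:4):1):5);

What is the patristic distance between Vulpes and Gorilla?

43

The path runs Vulpes → … → MRCA → … → Gorilla; the MRCA is the node subtending ((Meleagris,((Vulpes,Homo),Bacillus)),(((Hylobates,((Helarctos,Staphylococcus),Betula)),(Escherichia,Corylus)),(Hordeum,(Gorilla,Takifugu)))).
Branch lengths along that path: 6 + 4 + 8 + 3 + 8 + 6 + 2 + 6 = 43.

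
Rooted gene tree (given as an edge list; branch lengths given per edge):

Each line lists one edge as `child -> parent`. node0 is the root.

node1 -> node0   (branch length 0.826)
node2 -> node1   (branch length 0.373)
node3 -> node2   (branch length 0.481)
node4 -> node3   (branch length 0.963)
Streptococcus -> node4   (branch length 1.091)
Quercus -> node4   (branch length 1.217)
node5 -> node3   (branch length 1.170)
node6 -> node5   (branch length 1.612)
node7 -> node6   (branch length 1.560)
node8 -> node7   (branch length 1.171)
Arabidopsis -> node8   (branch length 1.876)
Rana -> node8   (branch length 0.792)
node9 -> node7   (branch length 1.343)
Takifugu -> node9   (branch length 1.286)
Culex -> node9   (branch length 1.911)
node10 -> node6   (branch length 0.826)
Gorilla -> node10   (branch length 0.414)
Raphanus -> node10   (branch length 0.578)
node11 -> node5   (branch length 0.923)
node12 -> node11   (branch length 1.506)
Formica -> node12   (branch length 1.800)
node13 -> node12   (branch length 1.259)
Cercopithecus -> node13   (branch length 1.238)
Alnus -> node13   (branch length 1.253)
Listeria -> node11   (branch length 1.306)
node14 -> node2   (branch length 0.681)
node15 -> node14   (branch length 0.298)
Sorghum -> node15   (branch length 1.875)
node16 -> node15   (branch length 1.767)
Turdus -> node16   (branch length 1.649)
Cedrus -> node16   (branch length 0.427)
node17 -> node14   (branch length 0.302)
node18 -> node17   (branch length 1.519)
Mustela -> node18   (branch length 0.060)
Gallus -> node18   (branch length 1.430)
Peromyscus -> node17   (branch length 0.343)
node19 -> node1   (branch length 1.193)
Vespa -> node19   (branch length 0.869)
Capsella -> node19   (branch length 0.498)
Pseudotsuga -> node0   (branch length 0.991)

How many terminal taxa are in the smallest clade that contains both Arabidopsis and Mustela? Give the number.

The MRCA of Arabidopsis and Mustela is the node subtending (((Streptococcus,Quercus),((((Arabidopsis,Rana),(Takifugu,Culex)),(Gorilla,Raphanus)),((Formica,(Cercopithecus,Alnus)),Listeria))),((Sorghum,(Turdus,Cedrus)),((Mustela,Gallus),Peromyscus))).
That clade contains 18 terminal taxa: Alnus, Arabidopsis, Cedrus, Cercopithecus, Culex, Formica, Gallus, Gorilla, Listeria, Mustela, Peromyscus, Quercus, Rana, Raphanus, Sorghum, Streptococcus, Takifugu, Turdus.

18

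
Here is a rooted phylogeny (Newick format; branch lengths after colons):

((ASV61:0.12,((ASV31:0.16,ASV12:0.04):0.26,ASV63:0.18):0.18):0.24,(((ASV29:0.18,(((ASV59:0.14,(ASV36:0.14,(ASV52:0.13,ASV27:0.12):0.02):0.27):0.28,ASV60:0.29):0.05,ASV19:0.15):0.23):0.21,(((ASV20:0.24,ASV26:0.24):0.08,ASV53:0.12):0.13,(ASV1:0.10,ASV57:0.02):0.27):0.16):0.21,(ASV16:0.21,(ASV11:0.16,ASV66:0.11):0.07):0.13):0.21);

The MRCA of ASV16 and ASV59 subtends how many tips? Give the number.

15

The MRCA of ASV16 and ASV59 is the node subtending (((ASV29,(((ASV59,(ASV36,(ASV52,ASV27))),ASV60),ASV19)),(((ASV20,ASV26),ASV53),(ASV1,ASV57))),(ASV16,(ASV11,ASV66))).
That clade contains 15 terminal taxa: ASV1, ASV11, ASV16, ASV19, ASV20, ASV26, ASV27, ASV29, ASV36, ASV52, ASV53, ASV57, ASV59, ASV60, ASV66.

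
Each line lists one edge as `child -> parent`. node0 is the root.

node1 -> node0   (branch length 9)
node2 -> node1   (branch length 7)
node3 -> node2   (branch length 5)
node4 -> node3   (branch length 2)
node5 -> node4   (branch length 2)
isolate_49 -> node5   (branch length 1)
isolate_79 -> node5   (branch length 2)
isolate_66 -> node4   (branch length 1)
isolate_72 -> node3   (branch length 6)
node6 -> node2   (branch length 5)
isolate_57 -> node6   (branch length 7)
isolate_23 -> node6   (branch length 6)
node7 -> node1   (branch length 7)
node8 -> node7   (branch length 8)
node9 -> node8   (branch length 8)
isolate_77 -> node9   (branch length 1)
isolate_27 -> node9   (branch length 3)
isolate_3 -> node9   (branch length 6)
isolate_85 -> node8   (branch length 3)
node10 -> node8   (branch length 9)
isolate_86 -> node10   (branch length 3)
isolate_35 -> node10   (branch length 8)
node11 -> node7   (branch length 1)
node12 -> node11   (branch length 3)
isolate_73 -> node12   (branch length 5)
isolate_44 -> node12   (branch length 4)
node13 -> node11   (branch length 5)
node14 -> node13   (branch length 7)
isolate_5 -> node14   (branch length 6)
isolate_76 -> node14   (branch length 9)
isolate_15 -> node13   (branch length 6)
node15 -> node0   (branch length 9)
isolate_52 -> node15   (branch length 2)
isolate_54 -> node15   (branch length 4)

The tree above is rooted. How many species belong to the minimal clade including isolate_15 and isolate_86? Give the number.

The MRCA of isolate_15 and isolate_86 is the node subtending (((isolate_77,isolate_27,isolate_3),isolate_85,(isolate_86,isolate_35)),((isolate_73,isolate_44),((isolate_5,isolate_76),isolate_15))).
That clade contains 11 terminal taxa: isolate_15, isolate_27, isolate_3, isolate_35, isolate_44, isolate_5, isolate_73, isolate_76, isolate_77, isolate_85, isolate_86.

11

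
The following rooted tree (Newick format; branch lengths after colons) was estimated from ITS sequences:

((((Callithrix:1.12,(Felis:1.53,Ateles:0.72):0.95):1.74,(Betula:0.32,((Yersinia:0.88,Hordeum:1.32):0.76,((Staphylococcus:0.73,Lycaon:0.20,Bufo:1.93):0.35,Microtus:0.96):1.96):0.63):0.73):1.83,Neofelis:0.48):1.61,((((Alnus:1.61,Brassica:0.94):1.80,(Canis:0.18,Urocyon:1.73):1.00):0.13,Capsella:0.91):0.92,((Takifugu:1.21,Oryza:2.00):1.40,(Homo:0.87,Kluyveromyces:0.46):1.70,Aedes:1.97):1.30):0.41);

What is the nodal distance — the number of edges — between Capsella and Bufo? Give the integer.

10

The MRCA of Capsella and Bufo is the root of the tree.
From Capsella up to that node: 3 branches. From Bufo up to the same node: 7 branches. Total: 3 + 7 = 10.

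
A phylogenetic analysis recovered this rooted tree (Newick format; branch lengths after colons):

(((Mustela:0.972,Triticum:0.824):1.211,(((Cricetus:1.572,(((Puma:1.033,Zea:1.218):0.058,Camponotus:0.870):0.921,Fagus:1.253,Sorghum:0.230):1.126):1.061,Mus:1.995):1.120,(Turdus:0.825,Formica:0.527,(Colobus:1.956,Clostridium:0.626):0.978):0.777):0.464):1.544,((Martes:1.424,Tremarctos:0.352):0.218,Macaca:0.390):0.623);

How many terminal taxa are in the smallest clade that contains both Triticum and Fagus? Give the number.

The MRCA of Triticum and Fagus is the node subtending ((Mustela,Triticum),(((Cricetus,(((Puma,Zea),Camponotus),Fagus,Sorghum)),Mus),(Turdus,Formica,(Colobus,Clostridium)))).
That clade contains 13 terminal taxa: Camponotus, Clostridium, Colobus, Cricetus, Fagus, Formica, Mus, Mustela, Puma, Sorghum, Triticum, Turdus, Zea.

13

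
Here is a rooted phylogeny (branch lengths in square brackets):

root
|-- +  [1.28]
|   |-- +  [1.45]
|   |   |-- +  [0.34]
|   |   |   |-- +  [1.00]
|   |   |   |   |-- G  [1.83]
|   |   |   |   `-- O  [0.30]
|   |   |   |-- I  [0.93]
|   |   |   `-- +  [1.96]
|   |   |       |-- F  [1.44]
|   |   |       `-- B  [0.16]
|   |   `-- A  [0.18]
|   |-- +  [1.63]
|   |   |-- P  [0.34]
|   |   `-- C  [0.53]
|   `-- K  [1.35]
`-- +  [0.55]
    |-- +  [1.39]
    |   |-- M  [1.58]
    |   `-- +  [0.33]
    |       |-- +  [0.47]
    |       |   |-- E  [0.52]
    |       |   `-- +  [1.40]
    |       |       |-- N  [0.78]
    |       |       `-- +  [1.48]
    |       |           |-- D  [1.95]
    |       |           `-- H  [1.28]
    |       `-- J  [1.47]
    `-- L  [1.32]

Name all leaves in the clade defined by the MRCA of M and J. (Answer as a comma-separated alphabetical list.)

D, E, H, J, M, N

Tracing M: it sits inside (M,((E,(N,(D,H))),J)).
Tracing J: it sits inside ((E,(N,(D,H))),J).
The smallest clade enclosing both is (M,((E,(N,(D,H))),J)); the answer is its 6 terminal taxa in alphabetical order.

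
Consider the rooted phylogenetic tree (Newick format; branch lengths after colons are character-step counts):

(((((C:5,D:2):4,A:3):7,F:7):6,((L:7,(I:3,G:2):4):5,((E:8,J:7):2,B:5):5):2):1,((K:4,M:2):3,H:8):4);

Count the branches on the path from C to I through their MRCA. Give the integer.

8

The MRCA of C and I is the node subtending ((((C,D),A),F),((L,(I,G)),((E,J),B))).
From C up to that node: 4 branches. From I up to the same node: 4 branches. Total: 4 + 4 = 8.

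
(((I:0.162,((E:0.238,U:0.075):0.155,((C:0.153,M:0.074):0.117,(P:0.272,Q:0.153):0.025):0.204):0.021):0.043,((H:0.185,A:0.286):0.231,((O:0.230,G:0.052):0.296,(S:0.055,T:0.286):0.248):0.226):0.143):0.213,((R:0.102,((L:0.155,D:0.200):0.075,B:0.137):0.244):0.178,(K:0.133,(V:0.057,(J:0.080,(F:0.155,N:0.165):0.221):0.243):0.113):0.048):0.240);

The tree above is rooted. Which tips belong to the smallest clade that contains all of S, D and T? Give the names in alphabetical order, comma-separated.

A, B, C, D, E, F, G, H, I, J, K, L, M, N, O, P, Q, R, S, T, U, V

Tracing S: it sits inside (S,T).
Tracing D: it sits inside (L,D).
Tracing T: it sits inside (S,T).
The smallest clade enclosing all 3 is the whole tree (their MRCA is the root), so the answer is all 22 tips in alphabetical order.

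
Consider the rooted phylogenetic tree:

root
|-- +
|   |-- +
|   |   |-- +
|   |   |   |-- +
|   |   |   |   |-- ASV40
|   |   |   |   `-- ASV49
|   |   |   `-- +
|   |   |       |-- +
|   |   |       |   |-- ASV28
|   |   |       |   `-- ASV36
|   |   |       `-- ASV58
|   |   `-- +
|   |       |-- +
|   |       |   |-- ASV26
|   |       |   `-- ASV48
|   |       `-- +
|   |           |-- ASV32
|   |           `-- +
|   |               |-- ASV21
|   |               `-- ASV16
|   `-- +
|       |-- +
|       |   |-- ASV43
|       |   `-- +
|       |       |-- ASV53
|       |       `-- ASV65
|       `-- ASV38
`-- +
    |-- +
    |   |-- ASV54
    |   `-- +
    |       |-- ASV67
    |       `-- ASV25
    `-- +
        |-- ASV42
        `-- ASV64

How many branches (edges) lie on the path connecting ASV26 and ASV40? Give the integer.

The MRCA of ASV26 and ASV40 is the node subtending (((ASV40,ASV49),((ASV28,ASV36),ASV58)),((ASV26,ASV48),(ASV32,(ASV21,ASV16)))).
From ASV26 up to that node: 3 branches. From ASV40 up to the same node: 3 branches. Total: 3 + 3 = 6.

6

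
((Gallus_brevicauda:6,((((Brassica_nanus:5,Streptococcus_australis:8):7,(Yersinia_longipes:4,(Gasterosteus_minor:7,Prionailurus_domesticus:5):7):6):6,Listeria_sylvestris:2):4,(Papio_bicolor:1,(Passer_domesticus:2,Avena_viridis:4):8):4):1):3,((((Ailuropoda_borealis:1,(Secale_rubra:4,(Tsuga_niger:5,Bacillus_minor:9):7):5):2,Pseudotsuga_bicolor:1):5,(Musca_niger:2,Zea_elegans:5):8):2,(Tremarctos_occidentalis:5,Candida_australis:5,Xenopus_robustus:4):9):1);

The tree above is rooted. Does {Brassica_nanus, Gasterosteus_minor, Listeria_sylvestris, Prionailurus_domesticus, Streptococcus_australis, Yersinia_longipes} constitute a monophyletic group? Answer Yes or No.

The most recent common ancestor of these taxa subtends (((Brassica_nanus,Streptococcus_australis),(Yersinia_longipes,(Gasterosteus_minor,Prionailurus_domesticus))),Listeria_sylvestris).
That clade has exactly 6 tips — every listed taxon and nothing else — so the group is monophyletic.

Yes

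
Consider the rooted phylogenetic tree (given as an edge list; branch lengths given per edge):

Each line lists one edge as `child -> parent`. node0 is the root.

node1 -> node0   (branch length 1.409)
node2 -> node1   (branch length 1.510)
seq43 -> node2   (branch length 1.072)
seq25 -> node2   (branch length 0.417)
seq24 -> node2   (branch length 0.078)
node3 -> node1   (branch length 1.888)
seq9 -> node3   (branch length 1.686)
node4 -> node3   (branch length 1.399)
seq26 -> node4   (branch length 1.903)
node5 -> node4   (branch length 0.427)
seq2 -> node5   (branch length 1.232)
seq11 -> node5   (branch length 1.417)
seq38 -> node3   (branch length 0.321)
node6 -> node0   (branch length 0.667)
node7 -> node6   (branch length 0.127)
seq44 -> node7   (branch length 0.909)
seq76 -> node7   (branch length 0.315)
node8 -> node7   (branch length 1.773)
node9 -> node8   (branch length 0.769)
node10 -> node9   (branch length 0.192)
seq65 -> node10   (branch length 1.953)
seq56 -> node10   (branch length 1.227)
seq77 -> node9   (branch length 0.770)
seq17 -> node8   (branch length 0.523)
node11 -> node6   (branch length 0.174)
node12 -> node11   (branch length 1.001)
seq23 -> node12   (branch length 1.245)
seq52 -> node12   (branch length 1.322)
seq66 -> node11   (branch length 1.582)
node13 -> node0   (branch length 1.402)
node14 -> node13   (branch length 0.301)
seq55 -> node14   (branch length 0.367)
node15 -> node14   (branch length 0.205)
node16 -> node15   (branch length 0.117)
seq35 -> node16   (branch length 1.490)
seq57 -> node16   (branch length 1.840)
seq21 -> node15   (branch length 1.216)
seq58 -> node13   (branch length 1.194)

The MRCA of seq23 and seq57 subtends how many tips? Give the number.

22

The MRCA of seq23 and seq57 is the root, so the clade is the entire tree.
That clade contains 22 terminal taxa: seq11, seq17, seq2, seq21, seq23, seq24, seq25, seq26, seq35, seq38, seq43, seq44, seq52, seq55, seq56, seq57, seq58, seq65, seq66, seq76, seq77, seq9.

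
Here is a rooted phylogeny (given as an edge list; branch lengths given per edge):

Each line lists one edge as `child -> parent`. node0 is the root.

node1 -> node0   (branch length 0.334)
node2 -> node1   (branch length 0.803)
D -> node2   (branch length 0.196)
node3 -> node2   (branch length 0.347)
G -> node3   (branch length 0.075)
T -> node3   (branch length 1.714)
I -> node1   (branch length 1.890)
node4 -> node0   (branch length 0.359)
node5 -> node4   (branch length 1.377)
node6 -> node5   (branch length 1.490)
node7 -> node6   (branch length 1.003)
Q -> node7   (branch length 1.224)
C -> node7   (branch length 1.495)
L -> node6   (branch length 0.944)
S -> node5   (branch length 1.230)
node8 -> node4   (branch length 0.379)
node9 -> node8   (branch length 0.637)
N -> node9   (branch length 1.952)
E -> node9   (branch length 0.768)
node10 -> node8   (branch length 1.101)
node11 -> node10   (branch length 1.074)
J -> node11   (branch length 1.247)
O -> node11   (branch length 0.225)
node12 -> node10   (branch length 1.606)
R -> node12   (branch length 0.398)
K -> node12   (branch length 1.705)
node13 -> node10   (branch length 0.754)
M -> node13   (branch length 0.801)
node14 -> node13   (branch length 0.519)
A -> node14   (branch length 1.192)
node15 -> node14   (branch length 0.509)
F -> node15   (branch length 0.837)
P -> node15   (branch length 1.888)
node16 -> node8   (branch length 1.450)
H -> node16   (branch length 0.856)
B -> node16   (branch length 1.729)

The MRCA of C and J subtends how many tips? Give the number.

16

The MRCA of C and J is the node subtending ((((Q,C),L),S),((N,E),((J,O),(R,K),(M,(A,(F,P)))),(H,B))).
That clade contains 16 terminal taxa: A, B, C, E, F, H, J, K, L, M, N, O, P, Q, R, S.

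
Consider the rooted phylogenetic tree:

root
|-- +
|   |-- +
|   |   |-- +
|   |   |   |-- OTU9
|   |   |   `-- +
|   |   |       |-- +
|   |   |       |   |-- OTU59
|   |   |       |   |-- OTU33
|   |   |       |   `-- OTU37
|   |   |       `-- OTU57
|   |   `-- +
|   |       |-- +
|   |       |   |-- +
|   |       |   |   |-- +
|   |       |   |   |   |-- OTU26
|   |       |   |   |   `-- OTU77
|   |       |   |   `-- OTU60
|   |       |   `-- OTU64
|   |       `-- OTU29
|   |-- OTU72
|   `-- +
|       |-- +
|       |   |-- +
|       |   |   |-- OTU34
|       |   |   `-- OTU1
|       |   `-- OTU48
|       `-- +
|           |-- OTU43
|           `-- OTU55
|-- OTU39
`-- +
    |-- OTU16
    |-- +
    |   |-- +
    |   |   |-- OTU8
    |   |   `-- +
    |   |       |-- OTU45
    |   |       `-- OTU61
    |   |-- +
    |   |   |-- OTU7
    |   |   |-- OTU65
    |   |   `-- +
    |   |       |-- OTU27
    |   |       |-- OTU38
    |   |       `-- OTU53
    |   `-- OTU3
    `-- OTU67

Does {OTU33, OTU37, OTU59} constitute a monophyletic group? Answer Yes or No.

Yes

The most recent common ancestor of these taxa subtends (OTU59,OTU33,OTU37).
That clade has exactly 3 tips — every listed taxon and nothing else — so the group is monophyletic.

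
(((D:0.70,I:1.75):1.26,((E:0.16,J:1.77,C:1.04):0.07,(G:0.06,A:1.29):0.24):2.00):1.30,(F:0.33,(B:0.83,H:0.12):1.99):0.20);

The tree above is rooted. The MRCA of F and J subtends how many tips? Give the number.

10

The MRCA of F and J is the root, so the clade is the entire tree.
That clade contains 10 terminal taxa: A, B, C, D, E, F, G, H, I, J.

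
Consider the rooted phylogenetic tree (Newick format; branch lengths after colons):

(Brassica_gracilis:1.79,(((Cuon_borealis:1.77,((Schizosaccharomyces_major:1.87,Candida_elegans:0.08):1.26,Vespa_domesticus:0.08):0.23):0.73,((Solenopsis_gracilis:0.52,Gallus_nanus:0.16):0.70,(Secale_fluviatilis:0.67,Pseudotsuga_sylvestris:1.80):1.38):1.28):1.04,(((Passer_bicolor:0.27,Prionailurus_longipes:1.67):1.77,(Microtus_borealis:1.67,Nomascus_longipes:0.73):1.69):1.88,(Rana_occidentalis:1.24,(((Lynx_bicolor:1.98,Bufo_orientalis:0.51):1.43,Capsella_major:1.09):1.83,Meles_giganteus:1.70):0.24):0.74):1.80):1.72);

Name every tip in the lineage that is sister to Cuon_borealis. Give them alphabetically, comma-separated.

Candida_elegans, Schizosaccharomyces_major, Vespa_domesticus

Cuon_borealis attaches to the tree at the node subtending (Cuon_borealis,((Schizosaccharomyces_major,Candida_elegans),Vespa_domesticus)).
The other lineage descending from that same node — the sister group — is ((Schizosaccharomyces_major,Candida_elegans),Vespa_domesticus); its 3 tips in alphabetical order are the answer.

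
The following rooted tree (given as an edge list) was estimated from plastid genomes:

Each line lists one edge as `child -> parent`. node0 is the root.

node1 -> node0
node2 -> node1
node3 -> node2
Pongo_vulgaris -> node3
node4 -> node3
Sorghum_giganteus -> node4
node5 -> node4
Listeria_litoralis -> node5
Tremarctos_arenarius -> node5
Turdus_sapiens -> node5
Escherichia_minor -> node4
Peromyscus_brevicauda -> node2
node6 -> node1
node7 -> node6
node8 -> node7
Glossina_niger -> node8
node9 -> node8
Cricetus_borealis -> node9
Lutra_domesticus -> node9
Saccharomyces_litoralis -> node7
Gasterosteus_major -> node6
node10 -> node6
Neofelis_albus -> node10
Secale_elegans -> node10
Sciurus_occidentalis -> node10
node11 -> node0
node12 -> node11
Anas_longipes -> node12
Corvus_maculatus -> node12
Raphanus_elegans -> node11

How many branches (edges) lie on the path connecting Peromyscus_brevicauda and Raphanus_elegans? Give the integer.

5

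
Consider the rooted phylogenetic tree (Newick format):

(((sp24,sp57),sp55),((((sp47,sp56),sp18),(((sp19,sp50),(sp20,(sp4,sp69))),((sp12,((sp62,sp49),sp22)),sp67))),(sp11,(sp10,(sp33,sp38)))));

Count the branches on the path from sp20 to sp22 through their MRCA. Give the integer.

7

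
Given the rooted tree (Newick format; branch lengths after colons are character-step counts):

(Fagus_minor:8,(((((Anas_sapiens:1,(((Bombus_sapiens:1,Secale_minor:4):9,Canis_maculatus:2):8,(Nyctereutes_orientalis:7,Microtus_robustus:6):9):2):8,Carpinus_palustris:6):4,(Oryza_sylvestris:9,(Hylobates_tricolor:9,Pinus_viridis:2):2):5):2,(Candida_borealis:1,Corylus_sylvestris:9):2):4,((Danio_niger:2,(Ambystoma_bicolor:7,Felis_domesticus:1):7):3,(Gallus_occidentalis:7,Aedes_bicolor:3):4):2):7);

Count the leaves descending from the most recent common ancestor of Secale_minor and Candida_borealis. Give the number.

12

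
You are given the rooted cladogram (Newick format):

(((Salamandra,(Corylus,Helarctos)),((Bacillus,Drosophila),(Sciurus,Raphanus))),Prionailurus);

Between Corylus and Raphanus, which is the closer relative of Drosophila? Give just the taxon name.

The MRCA of Drosophila and Raphanus subtends ((Bacillus,Drosophila),(Sciurus,Raphanus)) (4 taxa).
The MRCA of Drosophila and Corylus subtends ((Salamandra,(Corylus,Helarctos)),((Bacillus,Drosophila),(Sciurus,Raphanus))) (7 taxa).
The first is nested inside the second, so Drosophila shares a more recent common ancestor with Raphanus.

Raphanus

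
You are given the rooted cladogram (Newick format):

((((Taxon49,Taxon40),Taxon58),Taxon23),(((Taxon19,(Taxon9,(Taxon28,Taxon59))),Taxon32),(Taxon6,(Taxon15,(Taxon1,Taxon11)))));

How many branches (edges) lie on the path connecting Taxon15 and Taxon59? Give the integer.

The MRCA of Taxon15 and Taxon59 is the node subtending (((Taxon19,(Taxon9,(Taxon28,Taxon59))),Taxon32),(Taxon6,(Taxon15,(Taxon1,Taxon11)))).
From Taxon15 up to that node: 3 branches. From Taxon59 up to the same node: 5 branches. Total: 3 + 5 = 8.

8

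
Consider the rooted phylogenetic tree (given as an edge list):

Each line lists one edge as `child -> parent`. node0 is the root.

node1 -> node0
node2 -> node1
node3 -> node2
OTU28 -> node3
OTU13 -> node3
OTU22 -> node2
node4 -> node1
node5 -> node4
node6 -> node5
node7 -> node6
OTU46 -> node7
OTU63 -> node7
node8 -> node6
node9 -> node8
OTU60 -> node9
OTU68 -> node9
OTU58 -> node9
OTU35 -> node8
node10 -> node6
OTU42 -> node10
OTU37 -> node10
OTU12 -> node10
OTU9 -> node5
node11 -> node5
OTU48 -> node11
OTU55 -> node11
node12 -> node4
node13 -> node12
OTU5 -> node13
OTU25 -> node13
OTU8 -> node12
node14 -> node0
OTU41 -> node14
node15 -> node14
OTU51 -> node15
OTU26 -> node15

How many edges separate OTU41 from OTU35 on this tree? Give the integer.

8

The MRCA of OTU41 and OTU35 is the root of the tree.
From OTU41 up to that node: 2 branches. From OTU35 up to the same node: 6 branches. Total: 2 + 6 = 8.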